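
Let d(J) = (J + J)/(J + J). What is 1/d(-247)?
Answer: 1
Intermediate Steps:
d(J) = 1 (d(J) = (2*J)/((2*J)) = (2*J)*(1/(2*J)) = 1)
1/d(-247) = 1/1 = 1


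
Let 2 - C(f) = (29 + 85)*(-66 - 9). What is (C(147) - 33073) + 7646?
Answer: -16875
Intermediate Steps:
C(f) = 8552 (C(f) = 2 - (29 + 85)*(-66 - 9) = 2 - 114*(-75) = 2 - 1*(-8550) = 2 + 8550 = 8552)
(C(147) - 33073) + 7646 = (8552 - 33073) + 7646 = -24521 + 7646 = -16875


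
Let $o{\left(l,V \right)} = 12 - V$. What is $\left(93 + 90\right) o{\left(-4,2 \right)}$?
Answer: $1830$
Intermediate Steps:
$\left(93 + 90\right) o{\left(-4,2 \right)} = \left(93 + 90\right) \left(12 - 2\right) = 183 \left(12 - 2\right) = 183 \cdot 10 = 1830$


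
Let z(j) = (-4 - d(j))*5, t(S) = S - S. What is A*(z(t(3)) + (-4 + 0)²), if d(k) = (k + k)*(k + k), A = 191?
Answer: -764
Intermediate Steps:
t(S) = 0
d(k) = 4*k² (d(k) = (2*k)*(2*k) = 4*k²)
z(j) = -20 - 20*j² (z(j) = (-4 - 4*j²)*5 = -20 - 20*j²)
A*(z(t(3)) + (-4 + 0)²) = 191*((-20 - 20*0²) + (-4 + 0)²) = 191*((-20 - 20*0) + (-4)²) = 191*((-20 + 0) + 16) = 191*(-20 + 16) = 191*(-4) = -764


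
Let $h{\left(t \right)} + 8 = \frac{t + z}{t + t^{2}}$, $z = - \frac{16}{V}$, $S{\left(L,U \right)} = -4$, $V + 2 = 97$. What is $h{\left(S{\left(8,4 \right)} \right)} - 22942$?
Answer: $- \frac{2180283}{95} \approx -22950.0$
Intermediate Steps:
$V = 95$ ($V = -2 + 97 = 95$)
$z = - \frac{16}{95} \approx -0.16842$
$h{\left(t \right)} = -8 + \frac{- \frac{16}{95} + t}{t + t^{2}}$ ($h{\left(t \right)} = -8 + \frac{t - \frac{16}{95}}{t + t^{2}} = -8 + \frac{- \frac{16}{95} + t}{t + t^{2}}$)
$h{\left(S{\left(8,4 \right)} \right)} - 22942 = \frac{-16 - 760 \left(-4\right)^{2} - -2660}{95 \left(-4\right) \left(1 - 4\right)} - 22942 = \frac{1}{95} \left(- \frac{1}{4}\right) \frac{1}{-3} \left(-16 - 12160 + 2660\right) - 22942 = \frac{1}{95} \left(- \frac{1}{4}\right) \left(- \frac{1}{3}\right) \left(-16 - 12160 + 2660\right) - 22942 = \frac{1}{95} \left(- \frac{1}{4}\right) \left(- \frac{1}{3}\right) \left(-9516\right) - 22942 = - \frac{793}{95} - 22942 = - \frac{2180283}{95}$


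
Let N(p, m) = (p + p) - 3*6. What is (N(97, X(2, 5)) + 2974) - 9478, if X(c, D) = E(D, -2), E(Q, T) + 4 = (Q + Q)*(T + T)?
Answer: -6328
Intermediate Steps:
E(Q, T) = -4 + 4*Q*T (E(Q, T) = -4 + (Q + Q)*(T + T) = -4 + (2*Q)*(2*T) = -4 + 4*Q*T)
X(c, D) = -4 - 8*D (X(c, D) = -4 + 4*D*(-2) = -4 - 8*D)
N(p, m) = -18 + 2*p (N(p, m) = 2*p - 18 = -18 + 2*p)
(N(97, X(2, 5)) + 2974) - 9478 = ((-18 + 2*97) + 2974) - 9478 = ((-18 + 194) + 2974) - 9478 = (176 + 2974) - 9478 = 3150 - 9478 = -6328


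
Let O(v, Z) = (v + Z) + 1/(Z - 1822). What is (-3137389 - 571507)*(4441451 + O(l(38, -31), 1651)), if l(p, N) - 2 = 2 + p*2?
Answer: -2817960287240416/171 ≈ -1.6479e+13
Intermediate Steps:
l(p, N) = 4 + 2*p (l(p, N) = 2 + (2 + p*2) = 2 + (2 + 2*p) = 4 + 2*p)
O(v, Z) = Z + v + 1/(-1822 + Z) (O(v, Z) = (Z + v) + 1/(-1822 + Z) = Z + v + 1/(-1822 + Z))
(-3137389 - 571507)*(4441451 + O(l(38, -31), 1651)) = (-3137389 - 571507)*(4441451 + (1 + 1651² - 1822*1651 - 1822*(4 + 2*38) + 1651*(4 + 2*38))/(-1822 + 1651)) = -3708896*(4441451 + (1 + 2725801 - 3008122 - 1822*(4 + 76) + 1651*(4 + 76))/(-171)) = -3708896*(4441451 - (1 + 2725801 - 3008122 - 1822*80 + 1651*80)/171) = -3708896*(4441451 - (1 + 2725801 - 3008122 - 145760 + 132080)/171) = -3708896*(4441451 - 1/171*(-296000)) = -3708896*(4441451 + 296000/171) = -3708896*759784121/171 = -2817960287240416/171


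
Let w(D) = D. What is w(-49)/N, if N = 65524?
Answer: -49/65524 ≈ -0.00074782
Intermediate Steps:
w(-49)/N = -49/65524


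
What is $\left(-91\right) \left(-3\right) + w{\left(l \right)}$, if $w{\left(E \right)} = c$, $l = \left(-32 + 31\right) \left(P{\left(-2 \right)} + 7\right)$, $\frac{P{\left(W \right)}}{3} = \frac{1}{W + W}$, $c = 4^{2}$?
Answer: $289$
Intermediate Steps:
$c = 16$
$P{\left(W \right)} = \frac{3}{2 W}$ ($P{\left(W \right)} = \frac{3}{W + W} = \frac{3}{2 W}$)
$l = - \frac{25}{4}$ ($l = \left(-32 + 31\right) \left(\frac{3}{2 \left(-2\right)} + 7\right) = - (\frac{3}{2} \left(- \frac{1}{2}\right) + 7) = - (- \frac{3}{4} + 7) = \left(-1\right) \frac{25}{4} = - \frac{25}{4} \approx -6.25$)
$w{\left(E \right)} = 16$
$\left(-91\right) \left(-3\right) + w{\left(l \right)} = \left(-91\right) \left(-3\right) + 16 = 273 + 16 = 289$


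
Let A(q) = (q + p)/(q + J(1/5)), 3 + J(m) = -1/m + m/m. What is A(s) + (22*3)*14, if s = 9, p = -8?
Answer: 1849/2 ≈ 924.50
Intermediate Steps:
J(m) = -2 - 1/m (J(m) = -3 + (-1/m + m/m) = -3 + (-1/m + 1) = -3 + (1 - 1/m) = -2 - 1/m)
A(q) = (-8 + q)/(-7 + q) (A(q) = (q - 8)/(q + (-2 - 1/(1/5))) = (-8 + q)/(q + (-2 - 1/1/5)) = (-8 + q)/(q + (-2 - 1*5)) = (-8 + q)/(q + (-2 - 5)) = (-8 + q)/(q - 7) = (-8 + q)/(-7 + q))
A(s) + (22*3)*14 = (-8 + 9)/(-7 + 9) + (22*3)*14 = 1/2 + 66*14 = (1/2)*1 + 924 = 1/2 + 924 = 1849/2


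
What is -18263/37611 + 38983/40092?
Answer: 34951877/71804772 ≈ 0.48676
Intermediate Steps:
-18263/37611 + 38983/40092 = -18263*1/37611 + 38983*(1/40092) = -2609/5373 + 38983/40092 = 34951877/71804772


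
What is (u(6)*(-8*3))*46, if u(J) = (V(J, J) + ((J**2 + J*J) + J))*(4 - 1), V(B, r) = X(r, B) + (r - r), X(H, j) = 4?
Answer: -271584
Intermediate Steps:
V(B, r) = 4 (V(B, r) = 4 + (r - r) = 4 + 0 = 4)
u(J) = 12 + 3*J + 6*J**2 (u(J) = (4 + ((J**2 + J*J) + J))*(4 - 1) = (4 + ((J**2 + J**2) + J))*3 = (4 + (2*J**2 + J))*3 = (4 + (J + 2*J**2))*3 = (4 + J + 2*J**2)*3 = 12 + 3*J + 6*J**2)
(u(6)*(-8*3))*46 = ((12 + 3*6 + 6*6**2)*(-8*3))*46 = ((12 + 18 + 6*36)*(-24))*46 = ((12 + 18 + 216)*(-24))*46 = (246*(-24))*46 = -5904*46 = -271584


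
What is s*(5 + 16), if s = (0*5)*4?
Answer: 0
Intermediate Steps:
s = 0 (s = 0*4 = 0)
s*(5 + 16) = 0*(5 + 16) = 0*21 = 0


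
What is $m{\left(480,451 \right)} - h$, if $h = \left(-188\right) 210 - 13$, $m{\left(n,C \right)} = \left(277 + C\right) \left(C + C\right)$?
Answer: $696149$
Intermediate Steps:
$m{\left(n,C \right)} = 2 C \left(277 + C\right)$ ($m{\left(n,C \right)} = \left(277 + C\right) 2 C = 2 C \left(277 + C\right)$)
$h = -39493$ ($h = -39480 - 13 = -39493$)
$m{\left(480,451 \right)} - h = 2 \cdot 451 \left(277 + 451\right) - -39493 = 2 \cdot 451 \cdot 728 + 39493 = 656656 + 39493 = 696149$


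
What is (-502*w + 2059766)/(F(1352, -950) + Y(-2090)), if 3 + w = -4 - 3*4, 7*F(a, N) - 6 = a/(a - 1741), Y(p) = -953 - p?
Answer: 5634714792/3097033 ≈ 1819.4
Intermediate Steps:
F(a, N) = 6/7 + a/(7*(-1741 + a)) (F(a, N) = 6/7 + (a/(a - 1741))/7 = 6/7 + (a/(-1741 + a))/7 = 6/7 + a/(7*(-1741 + a)))
w = -19 (w = -3 + (-4 - 3*4) = -3 + (-4 - 12) = -3 - 16 = -19)
(-502*w + 2059766)/(F(1352, -950) + Y(-2090)) = (-502*(-19) + 2059766)/((-10446/7 + 1352)/(-1741 + 1352) + (-953 - 1*(-2090))) = (9538 + 2059766)/(-982/7/(-389) + (-953 + 2090)) = 2069304/(-1/389*(-982/7) + 1137) = 2069304/(982/2723 + 1137) = 2069304/(3097033/2723) = 2069304*(2723/3097033) = 5634714792/3097033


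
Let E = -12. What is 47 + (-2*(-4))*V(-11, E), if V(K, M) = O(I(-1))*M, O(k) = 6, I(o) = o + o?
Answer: -529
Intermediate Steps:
I(o) = 2*o
V(K, M) = 6*M
47 + (-2*(-4))*V(-11, E) = 47 + (-2*(-4))*(6*(-12)) = 47 + 8*(-72) = 47 - 576 = -529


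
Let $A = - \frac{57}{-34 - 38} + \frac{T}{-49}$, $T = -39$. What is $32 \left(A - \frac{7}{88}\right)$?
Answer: $\frac{78032}{1617} \approx 48.257$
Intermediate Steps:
$A = \frac{1867}{1176}$ ($A = - \frac{57}{-34 - 38} - \frac{39}{-49} = - \frac{57}{-72} - - \frac{39}{49} = \left(-57\right) \left(- \frac{1}{72}\right) + \frac{39}{49} = \frac{19}{24} + \frac{39}{49} = \frac{1867}{1176} \approx 1.5876$)
$32 \left(A - \frac{7}{88}\right) = 32 \left(\frac{1867}{1176} - \frac{7}{88}\right) = 32 \cdot \frac{4877}{3234} = \frac{78032}{1617}$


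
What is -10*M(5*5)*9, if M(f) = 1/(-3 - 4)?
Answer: 90/7 ≈ 12.857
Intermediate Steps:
M(f) = -⅐ (M(f) = 1/(-7) = -⅐)
-10*M(5*5)*9 = -10*(-⅐)*9 = (10/7)*9 = 90/7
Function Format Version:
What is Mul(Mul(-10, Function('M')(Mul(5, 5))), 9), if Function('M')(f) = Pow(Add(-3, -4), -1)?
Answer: Rational(90, 7) ≈ 12.857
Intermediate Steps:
Function('M')(f) = Rational(-1, 7) (Function('M')(f) = Pow(-7, -1) = Rational(-1, 7))
Mul(Mul(-10, Function('M')(Mul(5, 5))), 9) = Mul(Mul(-10, Rational(-1, 7)), 9) = Mul(Rational(10, 7), 9) = Rational(90, 7)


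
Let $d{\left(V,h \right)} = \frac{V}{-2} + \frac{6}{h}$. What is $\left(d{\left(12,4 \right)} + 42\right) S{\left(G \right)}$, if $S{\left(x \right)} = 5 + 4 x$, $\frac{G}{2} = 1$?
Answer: $\frac{975}{2} \approx 487.5$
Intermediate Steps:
$G = 2$ ($G = 2 \cdot 1 = 2$)
$d{\left(V,h \right)} = \frac{6}{h} - \frac{V}{2}$ ($d{\left(V,h \right)} = V \left(- \frac{1}{2}\right) + \frac{6}{h} = - \frac{V}{2} + \frac{6}{h} = \frac{6}{h} - \frac{V}{2}$)
$\left(d{\left(12,4 \right)} + 42\right) S{\left(G \right)} = \left(\left(\frac{6}{4} - 6\right) + 42\right) \left(5 + 4 \cdot 2\right) = \left(\left(6 \cdot \frac{1}{4} - 6\right) + 42\right) \left(5 + 8\right) = \left(\left(\frac{3}{2} - 6\right) + 42\right) 13 = \left(- \frac{9}{2} + 42\right) 13 = \frac{75}{2} \cdot 13 = \frac{975}{2}$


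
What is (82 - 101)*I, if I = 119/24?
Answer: -2261/24 ≈ -94.208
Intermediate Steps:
I = 119/24 (I = 119*(1/24) = 119/24 ≈ 4.9583)
(82 - 101)*I = (82 - 101)*(119/24) = -19*119/24 = -2261/24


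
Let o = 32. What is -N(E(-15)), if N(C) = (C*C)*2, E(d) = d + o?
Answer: -578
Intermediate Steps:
E(d) = 32 + d (E(d) = d + 32 = 32 + d)
N(C) = 2*C² (N(C) = C²*2 = 2*C²)
-N(E(-15)) = -2*(32 - 15)² = -2*17² = -2*289 = -1*578 = -578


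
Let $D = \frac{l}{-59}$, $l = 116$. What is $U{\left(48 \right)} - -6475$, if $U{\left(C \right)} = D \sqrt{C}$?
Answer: $6475 - \frac{464 \sqrt{3}}{59} \approx 6461.4$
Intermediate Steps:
$D = - \frac{116}{59}$ ($D = \frac{116}{-59} = 116 \left(- \frac{1}{59}\right) = - \frac{116}{59} \approx -1.9661$)
$U{\left(C \right)} = - \frac{116 \sqrt{C}}{59}$
$U{\left(48 \right)} - -6475 = - \frac{116 \sqrt{48}}{59} - -6475 = - \frac{116 \cdot 4 \sqrt{3}}{59} + 6475 = - \frac{464 \sqrt{3}}{59} + 6475 = 6475 - \frac{464 \sqrt{3}}{59}$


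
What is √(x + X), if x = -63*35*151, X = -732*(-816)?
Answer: 3*√29373 ≈ 514.16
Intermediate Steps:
X = 597312
x = -332955 (x = -2205*151 = -332955)
√(x + X) = √(-332955 + 597312) = √264357 = 3*√29373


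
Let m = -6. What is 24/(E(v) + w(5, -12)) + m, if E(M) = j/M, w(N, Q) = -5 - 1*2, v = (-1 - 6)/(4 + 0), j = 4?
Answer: -558/65 ≈ -8.5846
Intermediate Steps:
v = -7/4 ≈ -1.7500
w(N, Q) = -7 (w(N, Q) = -5 - 2 = -7)
E(M) = 4/M
24/(E(v) + w(5, -12)) + m = 24/(4/(-7/4) - 7) - 6 = 24/(4*(-4/7) - 7) - 6 = 24/(-16/7 - 7) - 6 = 24/(-65/7) - 6 = -7/65*24 - 6 = -168/65 - 6 = -558/65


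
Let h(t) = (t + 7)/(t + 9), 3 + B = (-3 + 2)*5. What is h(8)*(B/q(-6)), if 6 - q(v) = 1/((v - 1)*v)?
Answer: -5040/4267 ≈ -1.1812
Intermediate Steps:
B = -8 (B = -3 + (-3 + 2)*5 = -3 - 1*5 = -3 - 5 = -8)
q(v) = 6 - 1/(v*(-1 + v)) (q(v) = 6 - 1/((v - 1)*v) = 6 - 1/((-1 + v)*v) = 6 - 1/(v*(-1 + v)))
h(t) = (7 + t)/(9 + t)
h(8)*(B/q(-6)) = ((7 + 8)/(9 + 8))*(-8*(-6*(-1 - 6)/(-1 - 6*(-6) + 6*(-6)**2))) = (15/17)*(-8*42/(-1 + 36 + 6*36)) = ((1/17)*15)*(-8*42/(-1 + 36 + 216)) = 15*(-8/((-1/6*(-1/7)*251)))/17 = 15*(-8/251/42)/17 = 15*(-8*42/251)/17 = (15/17)*(-336/251) = -5040/4267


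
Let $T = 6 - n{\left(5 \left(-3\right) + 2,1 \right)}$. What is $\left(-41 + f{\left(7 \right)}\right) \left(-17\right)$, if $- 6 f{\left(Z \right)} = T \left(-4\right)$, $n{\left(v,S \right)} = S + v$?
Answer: $493$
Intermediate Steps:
$T = 18$ ($T = 6 - \left(1 + \left(5 \left(-3\right) + 2\right)\right) = 6 - \left(1 + \left(-15 + 2\right)\right) = 6 - \left(1 - 13\right) = 6 - -12 = 6 + 12 = 18$)
$f{\left(Z \right)} = 12$ ($f{\left(Z \right)} = - \frac{18 \left(-4\right)}{6} = \left(- \frac{1}{6}\right) \left(-72\right) = 12$)
$\left(-41 + f{\left(7 \right)}\right) \left(-17\right) = \left(-41 + 12\right) \left(-17\right) = \left(-29\right) \left(-17\right) = 493$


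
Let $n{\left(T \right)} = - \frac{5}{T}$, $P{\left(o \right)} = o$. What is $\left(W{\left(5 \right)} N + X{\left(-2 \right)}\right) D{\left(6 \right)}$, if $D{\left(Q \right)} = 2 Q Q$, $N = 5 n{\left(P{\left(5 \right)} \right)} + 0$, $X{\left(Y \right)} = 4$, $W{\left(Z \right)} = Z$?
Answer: $-1512$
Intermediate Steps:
$N = -5$ ($N = 5 \left(- \frac{5}{5}\right) + 0 = 5 \left(\left(-5\right) \frac{1}{5}\right) + 0 = 5 \left(-1\right) + 0 = -5 + 0 = -5$)
$D{\left(Q \right)} = 2 Q^{2}$
$\left(W{\left(5 \right)} N + X{\left(-2 \right)}\right) D{\left(6 \right)} = \left(5 \left(-5\right) + 4\right) 2 \cdot 6^{2} = \left(-25 + 4\right) 2 \cdot 36 = \left(-21\right) 72 = -1512$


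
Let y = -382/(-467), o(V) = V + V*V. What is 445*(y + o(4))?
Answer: 4326290/467 ≈ 9264.0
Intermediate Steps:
o(V) = V + V²
y = 382/467 (y = -382*(-1/467) = 382/467 ≈ 0.81799)
445*(y + o(4)) = 445*(382/467 + 4*(1 + 4)) = 445*(382/467 + 4*5) = 445*(382/467 + 20) = 445*(9722/467) = 4326290/467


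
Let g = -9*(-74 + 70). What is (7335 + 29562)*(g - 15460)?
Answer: -569099328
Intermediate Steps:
g = 36 (g = -9*(-4) = 36)
(7335 + 29562)*(g - 15460) = (7335 + 29562)*(36 - 15460) = 36897*(-15424) = -569099328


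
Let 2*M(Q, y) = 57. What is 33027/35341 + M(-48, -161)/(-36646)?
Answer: 2418600447/2590212572 ≈ 0.93375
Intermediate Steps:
M(Q, y) = 57/2 (M(Q, y) = (½)*57 = 57/2)
33027/35341 + M(-48, -161)/(-36646) = 33027/35341 + (57/2)/(-36646) = 33027*(1/35341) + (57/2)*(-1/36646) = 33027/35341 - 57/73292 = 2418600447/2590212572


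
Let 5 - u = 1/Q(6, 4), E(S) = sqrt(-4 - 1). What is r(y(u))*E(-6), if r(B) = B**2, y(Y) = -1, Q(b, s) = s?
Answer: I*sqrt(5) ≈ 2.2361*I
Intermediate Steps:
E(S) = I*sqrt(5) (E(S) = sqrt(-5) = I*sqrt(5))
u = 19/4 (u = 5 - 1/4 = 19/4 ≈ 4.7500)
r(y(u))*E(-6) = (-1)**2*(I*sqrt(5)) = 1*(I*sqrt(5)) = I*sqrt(5)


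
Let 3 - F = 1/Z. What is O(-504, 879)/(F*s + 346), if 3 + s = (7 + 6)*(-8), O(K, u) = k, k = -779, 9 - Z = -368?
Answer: -293683/9532 ≈ -30.810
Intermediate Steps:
Z = 377 (Z = 9 - 1*(-368) = 9 + 368 = 377)
O(K, u) = -779
s = -107 (s = -3 + (7 + 6)*(-8) = -3 + 13*(-8) = -3 - 104 = -107)
F = 1130/377 (F = 3 - 1/377 = 1130/377 ≈ 2.9973)
O(-504, 879)/(F*s + 346) = -779/((1130/377)*(-107) + 346) = -779/(-120910/377 + 346) = -779/9532/377 = -779*377/9532 = -293683/9532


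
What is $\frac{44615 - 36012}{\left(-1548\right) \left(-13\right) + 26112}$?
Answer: $\frac{8603}{46236} \approx 0.18607$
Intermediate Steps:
$\frac{44615 - 36012}{\left(-1548\right) \left(-13\right) + 26112} = \frac{8603}{20124 + 26112} = \frac{8603}{46236}$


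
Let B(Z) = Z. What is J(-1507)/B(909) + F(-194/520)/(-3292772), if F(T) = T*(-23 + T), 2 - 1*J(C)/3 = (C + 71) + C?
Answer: 655531456694893/67445190321600 ≈ 9.7195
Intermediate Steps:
J(C) = -207 - 6*C (J(C) = 6 - 3*((C + 71) + C) = 6 - 3*((71 + C) + C) = 6 - 3*(71 + 2*C) = 6 + (-213 - 6*C) = -207 - 6*C)
J(-1507)/B(909) + F(-194/520)/(-3292772) = (-207 - 6*(-1507))/909 + ((-194/520)*(-23 - 194/520))/(-3292772) = (-207 + 9042)*(1/909) + ((-194*1/520)*(-23 - 194*1/520))*(-1/3292772) = 8835*(1/909) - 97*(-23 - 97/260)/260*(-1/3292772) = 2945/303 - 97/260*(-6077/260)*(-1/3292772) = 2945/303 + (589469/67600)*(-1/3292772) = 2945/303 - 589469/222591387200 = 655531456694893/67445190321600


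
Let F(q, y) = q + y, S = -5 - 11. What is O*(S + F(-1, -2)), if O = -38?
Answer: 722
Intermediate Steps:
S = -16
O*(S + F(-1, -2)) = -38*(-16 + (-1 - 2)) = -38*(-16 - 3) = -38*(-19) = 722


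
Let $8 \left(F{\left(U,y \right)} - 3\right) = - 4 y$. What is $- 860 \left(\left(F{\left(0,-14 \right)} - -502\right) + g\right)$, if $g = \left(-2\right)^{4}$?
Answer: $-454080$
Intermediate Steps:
$g = 16$
$F{\left(U,y \right)} = 3 - \frac{y}{2}$ ($F{\left(U,y \right)} = 3 + \frac{\left(-4\right) y}{8} = 3 - \frac{y}{2}$)
$- 860 \left(\left(F{\left(0,-14 \right)} - -502\right) + g\right) = - 860 \left(\left(\left(3 - -7\right) - -502\right) + 16\right) = - 860 \left(\left(\left(3 + 7\right) + 502\right) + 16\right) = - 860 \left(\left(10 + 502\right) + 16\right) = - 860 \left(512 + 16\right) = \left(-860\right) 528 = -454080$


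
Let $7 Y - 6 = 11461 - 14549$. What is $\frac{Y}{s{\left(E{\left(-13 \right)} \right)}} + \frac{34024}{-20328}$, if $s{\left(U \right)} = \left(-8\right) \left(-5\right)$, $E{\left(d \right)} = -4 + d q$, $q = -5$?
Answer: $- \frac{644443}{50820} \approx -12.681$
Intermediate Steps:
$E{\left(d \right)} = -4 - 5 d$ ($E{\left(d \right)} = -4 + d \left(-5\right) = -4 - 5 d$)
$s{\left(U \right)} = 40$
$Y = - \frac{3082}{7}$ ($Y = \frac{6}{7} + \frac{11461 - 14549}{7} = \frac{6}{7} + \frac{1}{7} \left(-3088\right) = \frac{6}{7} - \frac{3088}{7} = - \frac{3082}{7} \approx -440.29$)
$\frac{Y}{s{\left(E{\left(-13 \right)} \right)}} + \frac{34024}{-20328} = - \frac{3082}{7 \cdot 40} + \frac{34024}{-20328} = \left(- \frac{3082}{7}\right) \frac{1}{40} + 34024 \left(- \frac{1}{20328}\right) = - \frac{1541}{140} - \frac{4253}{2541} = - \frac{644443}{50820}$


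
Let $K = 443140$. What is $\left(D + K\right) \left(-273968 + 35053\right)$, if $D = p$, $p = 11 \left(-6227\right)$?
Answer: $-89507832345$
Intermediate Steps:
$p = -68497$
$D = -68497$
$\left(D + K\right) \left(-273968 + 35053\right) = \left(-68497 + 443140\right) \left(-273968 + 35053\right) = 374643 \left(-238915\right) = -89507832345$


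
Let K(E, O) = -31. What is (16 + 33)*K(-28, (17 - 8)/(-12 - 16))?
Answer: -1519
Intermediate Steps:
(16 + 33)*K(-28, (17 - 8)/(-12 - 16)) = (16 + 33)*(-31) = 49*(-31) = -1519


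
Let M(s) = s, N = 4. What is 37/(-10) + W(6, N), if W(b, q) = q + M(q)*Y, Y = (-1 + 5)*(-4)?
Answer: -637/10 ≈ -63.700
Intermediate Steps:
Y = -16 (Y = 4*(-4) = -16)
W(b, q) = -15*q (W(b, q) = q + q*(-16) = q - 16*q = -15*q)
37/(-10) + W(6, N) = 37/(-10) - 15*4 = 37*(-1/10) - 60 = -37/10 - 60 = -637/10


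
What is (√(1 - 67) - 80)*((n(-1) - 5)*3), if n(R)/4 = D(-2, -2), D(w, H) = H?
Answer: 3120 - 39*I*√66 ≈ 3120.0 - 316.84*I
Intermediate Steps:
n(R) = -8 (n(R) = 4*(-2) = -8)
(√(1 - 67) - 80)*((n(-1) - 5)*3) = (√(1 - 67) - 80)*((-8 - 5)*3) = (√(-66) - 80)*(-13*3) = (I*√66 - 80)*(-39) = (-80 + I*√66)*(-39) = 3120 - 39*I*√66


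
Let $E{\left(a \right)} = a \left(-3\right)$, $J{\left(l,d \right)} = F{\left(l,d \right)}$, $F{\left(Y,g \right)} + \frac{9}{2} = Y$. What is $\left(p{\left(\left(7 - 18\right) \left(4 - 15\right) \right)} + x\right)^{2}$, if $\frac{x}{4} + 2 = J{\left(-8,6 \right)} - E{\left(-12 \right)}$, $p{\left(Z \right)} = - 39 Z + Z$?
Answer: $23040000$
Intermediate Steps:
$F{\left(Y,g \right)} = - \frac{9}{2} + Y$
$J{\left(l,d \right)} = - \frac{9}{2} + l$
$E{\left(a \right)} = - 3 a$
$p{\left(Z \right)} = - 38 Z$
$x = -202$ ($x = -8 + 4 \left(\left(- \frac{9}{2} - 8\right) - \left(-3\right) \left(-12\right)\right) = -8 + 4 \left(- \frac{25}{2} - 36\right) = -8 + 4 \left(- \frac{97}{2}\right) = -8 - 194 = -202$)
$\left(p{\left(\left(7 - 18\right) \left(4 - 15\right) \right)} + x\right)^{2} = \left(- 38 \left(7 - 18\right) \left(4 - 15\right) - 202\right)^{2} = \left(- 38 \left(\left(-11\right) \left(-11\right)\right) - 202\right)^{2} = \left(\left(-38\right) 121 - 202\right)^{2} = \left(-4598 - 202\right)^{2} = \left(-4800\right)^{2} = 23040000$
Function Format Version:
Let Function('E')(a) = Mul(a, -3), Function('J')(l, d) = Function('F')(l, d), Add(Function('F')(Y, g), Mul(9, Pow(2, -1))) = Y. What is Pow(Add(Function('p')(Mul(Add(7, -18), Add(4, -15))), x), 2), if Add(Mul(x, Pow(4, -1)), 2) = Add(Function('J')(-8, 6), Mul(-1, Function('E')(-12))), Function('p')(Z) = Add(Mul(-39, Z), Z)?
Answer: 23040000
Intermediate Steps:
Function('F')(Y, g) = Add(Rational(-9, 2), Y)
Function('J')(l, d) = Add(Rational(-9, 2), l)
Function('E')(a) = Mul(-3, a)
Function('p')(Z) = Mul(-38, Z)
x = -202 (x = Add(-8, Mul(4, Add(Add(Rational(-9, 2), -8), Mul(-1, Mul(-3, -12))))) = Add(-8, Mul(4, Add(Rational(-25, 2), Mul(-1, 36)))) = Add(-8, Mul(4, Add(Rational(-25, 2), -36))) = Add(-8, Mul(4, Rational(-97, 2))) = Add(-8, -194) = -202)
Pow(Add(Function('p')(Mul(Add(7, -18), Add(4, -15))), x), 2) = Pow(Add(Mul(-38, Mul(Add(7, -18), Add(4, -15))), -202), 2) = Pow(Add(Mul(-38, Mul(-11, -11)), -202), 2) = Pow(Add(Mul(-38, 121), -202), 2) = Pow(Add(-4598, -202), 2) = Pow(-4800, 2) = 23040000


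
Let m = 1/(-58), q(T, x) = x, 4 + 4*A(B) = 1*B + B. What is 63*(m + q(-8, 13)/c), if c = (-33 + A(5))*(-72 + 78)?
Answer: -943/174 ≈ -5.4195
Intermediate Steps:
A(B) = -1 + B/2 (A(B) = -1 + (1*B + B)/4 = -1 + (B + B)/4 = -1 + (2*B)/4 = -1 + B/2)
c = -189 (c = (-33 + (-1 + (1/2)*5))*(-72 + 78) = (-33 + (-1 + 5/2))*6 = (-33 + 3/2)*6 = -63/2*6 = -189)
m = -1/58 ≈ -0.017241
63*(m + q(-8, 13)/c) = 63*(-1/58 + 13/(-189)) = 63*(-1/58 + 13*(-1/189)) = 63*(-1/58 - 13/189) = 63*(-943/10962) = -943/174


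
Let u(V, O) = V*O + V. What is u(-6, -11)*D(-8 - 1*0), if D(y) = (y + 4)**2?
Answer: 960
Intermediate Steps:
u(V, O) = V + O*V (u(V, O) = O*V + V = V + O*V)
D(y) = (4 + y)**2
u(-6, -11)*D(-8 - 1*0) = (-6*(1 - 11))*(4 + (-8 - 1*0))**2 = (-6*(-10))*(4 + (-8 + 0))**2 = 60*(4 - 8)**2 = 60*(-4)**2 = 60*16 = 960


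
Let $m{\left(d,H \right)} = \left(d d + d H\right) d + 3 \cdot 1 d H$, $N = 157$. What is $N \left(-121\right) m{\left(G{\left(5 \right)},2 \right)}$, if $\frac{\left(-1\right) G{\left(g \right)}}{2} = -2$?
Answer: $-2279640$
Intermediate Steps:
$G{\left(g \right)} = 4$ ($G{\left(g \right)} = \left(-2\right) \left(-2\right) = 4$)
$m{\left(d,H \right)} = d \left(d^{2} + H d\right) + 3 H d$ ($m{\left(d,H \right)} = \left(d^{2} + H d\right) d + 3 d H = d \left(d^{2} + H d\right) + 3 H d$)
$N \left(-121\right) m{\left(G{\left(5 \right)},2 \right)} = 157 \left(-121\right) 4 \left(4^{2} + 3 \cdot 2 + 2 \cdot 4\right) = - 18997 \cdot 4 \left(16 + 6 + 8\right) = - 18997 \cdot 4 \cdot 30 = \left(-18997\right) 120 = -2279640$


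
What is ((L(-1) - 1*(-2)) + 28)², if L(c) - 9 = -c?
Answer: 1600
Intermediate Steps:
L(c) = 9 - c
((L(-1) - 1*(-2)) + 28)² = (((9 - 1*(-1)) - 1*(-2)) + 28)² = (((9 + 1) + 2) + 28)² = ((10 + 2) + 28)² = (12 + 28)² = 40² = 1600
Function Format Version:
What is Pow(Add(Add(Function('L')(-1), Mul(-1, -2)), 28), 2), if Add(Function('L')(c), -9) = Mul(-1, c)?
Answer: 1600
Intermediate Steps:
Function('L')(c) = Add(9, Mul(-1, c))
Pow(Add(Add(Function('L')(-1), Mul(-1, -2)), 28), 2) = Pow(Add(Add(Add(9, Mul(-1, -1)), Mul(-1, -2)), 28), 2) = Pow(Add(Add(Add(9, 1), 2), 28), 2) = Pow(Add(Add(10, 2), 28), 2) = Pow(Add(12, 28), 2) = Pow(40, 2) = 1600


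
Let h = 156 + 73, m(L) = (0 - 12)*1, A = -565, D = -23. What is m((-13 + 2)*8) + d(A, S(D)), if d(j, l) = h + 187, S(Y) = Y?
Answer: 404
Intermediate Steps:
m(L) = -12 (m(L) = -12*1 = -12)
h = 229
d(j, l) = 416 (d(j, l) = 229 + 187 = 416)
m((-13 + 2)*8) + d(A, S(D)) = -12 + 416 = 404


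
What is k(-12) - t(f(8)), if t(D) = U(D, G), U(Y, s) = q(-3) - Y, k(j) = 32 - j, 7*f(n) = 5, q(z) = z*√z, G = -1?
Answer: 313/7 + 3*I*√3 ≈ 44.714 + 5.1962*I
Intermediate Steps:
q(z) = z^(3/2)
f(n) = 5/7 (f(n) = (⅐)*5 = 5/7)
U(Y, s) = -Y - 3*I*√3 (U(Y, s) = (-3)^(3/2) - Y = -3*I*√3 - Y = -Y - 3*I*√3)
t(D) = -D - 3*I*√3
k(-12) - t(f(8)) = (32 - 1*(-12)) - (-1*5/7 - 3*I*√3) = (32 + 12) - (-5/7 - 3*I*√3) = 44 + (5/7 + 3*I*√3) = 313/7 + 3*I*√3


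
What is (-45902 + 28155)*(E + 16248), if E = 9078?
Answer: -449460522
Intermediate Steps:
(-45902 + 28155)*(E + 16248) = (-45902 + 28155)*(9078 + 16248) = -17747*25326 = -449460522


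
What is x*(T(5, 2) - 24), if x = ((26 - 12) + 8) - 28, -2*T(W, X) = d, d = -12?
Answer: 108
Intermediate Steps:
T(W, X) = 6 (T(W, X) = -½*(-12) = 6)
x = -6 (x = (14 + 8) - 28 = 22 - 28 = -6)
x*(T(5, 2) - 24) = -6*(6 - 24) = -6*(-18) = 108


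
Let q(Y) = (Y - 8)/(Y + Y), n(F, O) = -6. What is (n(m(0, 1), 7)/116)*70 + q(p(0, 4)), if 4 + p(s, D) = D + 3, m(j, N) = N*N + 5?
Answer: -775/174 ≈ -4.4540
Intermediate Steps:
m(j, N) = 5 + N² (m(j, N) = N² + 5 = 5 + N²)
p(s, D) = -1 + D (p(s, D) = -4 + (D + 3) = -4 + (3 + D) = -1 + D)
q(Y) = (-8 + Y)/(2*Y) (q(Y) = (-8 + Y)/((2*Y)) = (-8 + Y)*(1/(2*Y)) = (-8 + Y)/(2*Y))
(n(m(0, 1), 7)/116)*70 + q(p(0, 4)) = -6/116*70 + (-8 + (-1 + 4))/(2*(-1 + 4)) = -6*1/116*70 + (½)*(-8 + 3)/3 = -3/58*70 + (½)*(⅓)*(-5) = -105/29 - ⅚ = -775/174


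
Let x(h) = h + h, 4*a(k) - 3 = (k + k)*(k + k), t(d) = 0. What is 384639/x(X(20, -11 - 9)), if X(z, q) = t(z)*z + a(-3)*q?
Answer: -128213/130 ≈ -986.25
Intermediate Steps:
a(k) = ¾ + k² (a(k) = ¾ + ((k + k)*(k + k))/4 = ¾ + ((2*k)*(2*k))/4 = ¾ + (4*k²)/4 = ¾ + k²)
X(z, q) = 39*q/4 (X(z, q) = 0*z + (¾ + (-3)²)*q = 0 + (¾ + 9)*q = 0 + 39*q/4 = 39*q/4)
x(h) = 2*h
384639/x(X(20, -11 - 9)) = 384639/((2*(39*(-11 - 9)/4))) = 384639/((2*((39/4)*(-20)))) = 384639/((2*(-195))) = 384639/(-390) = 384639*(-1/390) = -128213/130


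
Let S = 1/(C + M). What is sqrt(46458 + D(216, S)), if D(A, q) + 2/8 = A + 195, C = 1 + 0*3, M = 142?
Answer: 5*sqrt(7499)/2 ≈ 216.49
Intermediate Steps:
C = 1 (C = 1 + 0 = 1)
S = 1/143 (S = 1/(1 + 142) = 1/143 ≈ 0.0069930)
D(A, q) = 779/4 + A (D(A, q) = -1/4 + (A + 195) = -1/4 + (195 + A) = 779/4 + A)
sqrt(46458 + D(216, S)) = sqrt(46458 + (779/4 + 216)) = sqrt(46458 + 1643/4) = sqrt(187475/4) = 5*sqrt(7499)/2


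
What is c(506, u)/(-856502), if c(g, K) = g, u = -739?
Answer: -253/428251 ≈ -0.00059078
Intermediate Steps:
c(506, u)/(-856502) = 506/(-856502) = 506*(-1/856502) = -253/428251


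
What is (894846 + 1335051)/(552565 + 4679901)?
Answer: 2229897/5232466 ≈ 0.42617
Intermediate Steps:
(894846 + 1335051)/(552565 + 4679901) = 2229897/5232466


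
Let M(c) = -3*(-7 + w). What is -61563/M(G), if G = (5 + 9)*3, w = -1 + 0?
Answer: -20521/8 ≈ -2565.1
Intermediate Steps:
w = -1
G = 42 (G = 14*3 = 42)
M(c) = 24 (M(c) = -3*(-7 - 1) = -3*(-8) = 24)
-61563/M(G) = -61563/24 = -61563*1/24 = -20521/8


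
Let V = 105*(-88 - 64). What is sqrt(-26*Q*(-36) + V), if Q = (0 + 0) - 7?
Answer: 4*I*sqrt(1407) ≈ 150.04*I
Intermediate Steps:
Q = -7 (Q = 0 - 7 = -7)
V = -15960 (V = 105*(-152) = -15960)
sqrt(-26*Q*(-36) + V) = sqrt(-26*(-7)*(-36) - 15960) = sqrt(182*(-36) - 15960) = sqrt(-6552 - 15960) = sqrt(-22512) = 4*I*sqrt(1407)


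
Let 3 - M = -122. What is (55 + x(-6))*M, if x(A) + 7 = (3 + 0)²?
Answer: 7125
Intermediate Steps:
x(A) = 2 (x(A) = -7 + (3 + 0)² = -7 + 3² = -7 + 9 = 2)
M = 125 (M = 3 - 1*(-122) = 3 + 122 = 125)
(55 + x(-6))*M = (55 + 2)*125 = 57*125 = 7125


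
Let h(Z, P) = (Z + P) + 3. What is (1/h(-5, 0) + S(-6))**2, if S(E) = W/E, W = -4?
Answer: 1/36 ≈ 0.027778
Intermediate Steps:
h(Z, P) = 3 + P + Z (h(Z, P) = (P + Z) + 3 = 3 + P + Z)
S(E) = -4/E
(1/h(-5, 0) + S(-6))**2 = (1/(3 + 0 - 5) - 4/(-6))**2 = (1/(-2) - 4*(-1/6))**2 = (-1/2 + 2/3)**2 = (1/6)**2 = 1/36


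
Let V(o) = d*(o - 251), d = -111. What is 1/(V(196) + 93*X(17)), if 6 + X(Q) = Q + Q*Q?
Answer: 1/34005 ≈ 2.9407e-5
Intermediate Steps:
X(Q) = -6 + Q + Q² (X(Q) = -6 + (Q + Q*Q) = -6 + (Q + Q²) = -6 + Q + Q²)
V(o) = 27861 - 111*o (V(o) = -111*(o - 251) = -111*(-251 + o) = 27861 - 111*o)
1/(V(196) + 93*X(17)) = 1/((27861 - 111*196) + 93*(-6 + 17 + 17²)) = 1/((27861 - 21756) + 93*(-6 + 17 + 289)) = 1/(6105 + 93*300) = 1/(6105 + 27900) = 1/34005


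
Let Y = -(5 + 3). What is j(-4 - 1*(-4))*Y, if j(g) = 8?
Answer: -64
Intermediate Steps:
Y = -8 (Y = -1*8 = -8)
j(-4 - 1*(-4))*Y = 8*(-8) = -64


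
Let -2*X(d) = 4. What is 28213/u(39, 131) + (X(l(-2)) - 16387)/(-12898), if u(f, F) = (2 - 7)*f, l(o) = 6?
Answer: -360695419/2515110 ≈ -143.41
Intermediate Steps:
X(d) = -2 (X(d) = -½*4 = -2)
u(f, F) = -5*f
28213/u(39, 131) + (X(l(-2)) - 16387)/(-12898) = 28213/((-5*39)) + (-2 - 16387)/(-12898) = 28213/(-195) - 16389*(-1/12898) = 28213*(-1/195) + 16389/12898 = -28213/195 + 16389/12898 = -360695419/2515110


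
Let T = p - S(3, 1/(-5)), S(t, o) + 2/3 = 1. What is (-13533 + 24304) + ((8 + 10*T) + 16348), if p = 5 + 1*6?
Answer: 81701/3 ≈ 27234.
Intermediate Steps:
S(t, o) = ⅓ (S(t, o) = -⅔ + 1 = ⅓)
p = 11 (p = 5 + 6 = 11)
T = 32/3 (T = 11 - 1*⅓ = 11 - ⅓ = 32/3 ≈ 10.667)
(-13533 + 24304) + ((8 + 10*T) + 16348) = (-13533 + 24304) + ((8 + 10*(32/3)) + 16348) = 10771 + ((8 + 320/3) + 16348) = 10771 + (344/3 + 16348) = 10771 + 49388/3 = 81701/3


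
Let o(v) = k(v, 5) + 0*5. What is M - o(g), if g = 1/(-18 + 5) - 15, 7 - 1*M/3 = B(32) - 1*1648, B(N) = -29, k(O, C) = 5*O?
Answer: 66656/13 ≈ 5127.4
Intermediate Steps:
M = 5052 (M = 21 - 3*(-29 - 1*1648) = 21 - 3*(-29 - 1648) = 21 - 3*(-1677) = 21 + 5031 = 5052)
g = -196/13 (g = 1/(-13) - 15 = -1/13 - 15 = -196/13 ≈ -15.077)
o(v) = 5*v (o(v) = 5*v + 0*5 = 5*v + 0 = 5*v)
M - o(g) = 5052 - 5*(-196)/13 = 5052 - 1*(-980/13) = 5052 + 980/13 = 66656/13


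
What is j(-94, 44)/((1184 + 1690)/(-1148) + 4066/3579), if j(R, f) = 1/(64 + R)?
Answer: 342391/14045695 ≈ 0.024377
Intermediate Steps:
j(-94, 44)/((1184 + 1690)/(-1148) + 4066/3579) = 1/((64 - 94)*((1184 + 1690)/(-1148) + 4066/3579)) = 1/((-30)*(2874*(-1/1148) + 4066*(1/3579))) = -1/(30*(-1437/574 + 4066/3579)) = -1/(30*(-2809139/2054346)) = -1/30*(-2054346/2809139) = 342391/14045695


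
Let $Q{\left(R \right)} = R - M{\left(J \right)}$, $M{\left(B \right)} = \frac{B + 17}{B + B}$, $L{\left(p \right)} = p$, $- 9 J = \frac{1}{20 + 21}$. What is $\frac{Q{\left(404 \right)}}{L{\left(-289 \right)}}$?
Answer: $- \frac{3540}{289} \approx -12.249$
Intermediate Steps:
$J = - \frac{1}{369}$ ($J = - \frac{1}{9 \left(20 + 21\right)} = - \frac{1}{9 \cdot 41} = \left(- \frac{1}{9}\right) \frac{1}{41} = - \frac{1}{369} \approx -0.00271$)
$M{\left(B \right)} = \frac{17 + B}{2 B}$
$Q{\left(R \right)} = 3136 + R$ ($Q{\left(R \right)} = R - \frac{17 - \frac{1}{369}}{2 \left(- \frac{1}{369}\right)} = R - \frac{1}{2} \left(-369\right) \frac{6272}{369} = R - -3136 = R + 3136 = 3136 + R$)
$\frac{Q{\left(404 \right)}}{L{\left(-289 \right)}} = \frac{3136 + 404}{-289} = 3540 \left(- \frac{1}{289}\right) = - \frac{3540}{289}$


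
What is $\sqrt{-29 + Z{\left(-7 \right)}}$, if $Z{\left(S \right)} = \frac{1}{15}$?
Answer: $\frac{i \sqrt{6510}}{15} \approx 5.379 i$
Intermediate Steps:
$Z{\left(S \right)} = \frac{1}{15}$
$\sqrt{-29 + Z{\left(-7 \right)}} = \sqrt{-29 + \frac{1}{15}} = \sqrt{- \frac{434}{15}} = \frac{i \sqrt{6510}}{15}$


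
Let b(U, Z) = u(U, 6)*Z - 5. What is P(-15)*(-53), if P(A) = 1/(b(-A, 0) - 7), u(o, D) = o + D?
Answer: 53/12 ≈ 4.4167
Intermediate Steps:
u(o, D) = D + o
b(U, Z) = -5 + Z*(6 + U) (b(U, Z) = (6 + U)*Z - 5 = Z*(6 + U) - 5 = -5 + Z*(6 + U))
P(A) = -1/12 (P(A) = 1/((-5 + 0*(6 - A)) - 7) = 1/((-5 + 0) - 7) = 1/(-5 - 7) = 1/(-12) = -1/12)
P(-15)*(-53) = -1/12*(-53) = 53/12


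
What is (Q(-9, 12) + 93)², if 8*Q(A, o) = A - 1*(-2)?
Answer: 543169/64 ≈ 8487.0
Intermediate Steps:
Q(A, o) = ¼ + A/8 (Q(A, o) = (A - 1*(-2))/8 = (A + 2)/8 = (2 + A)/8 = ¼ + A/8)
(Q(-9, 12) + 93)² = ((¼ + (⅛)*(-9)) + 93)² = ((¼ - 9/8) + 93)² = (-7/8 + 93)² = (737/8)² = 543169/64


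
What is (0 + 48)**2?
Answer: 2304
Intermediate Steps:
(0 + 48)**2 = 48**2 = 2304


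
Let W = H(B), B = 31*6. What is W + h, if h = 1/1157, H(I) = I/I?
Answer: 1158/1157 ≈ 1.0009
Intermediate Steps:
B = 186
H(I) = 1
h = 1/1157 ≈ 0.00086430
W = 1
W + h = 1 + 1/1157 = 1158/1157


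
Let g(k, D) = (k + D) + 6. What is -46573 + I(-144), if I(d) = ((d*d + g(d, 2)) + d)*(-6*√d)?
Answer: -46573 - 1472832*I ≈ -46573.0 - 1.4728e+6*I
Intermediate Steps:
g(k, D) = 6 + D + k (g(k, D) = (D + k) + 6 = 6 + D + k)
I(d) = -6*√d*(8 + d² + 2*d) (I(d) = ((d*d + (6 + 2 + d)) + d)*(-6*√d) = ((d² + (8 + d)) + d)*(-6*√d) = ((8 + d + d²) + d)*(-6*√d) = (8 + d² + 2*d)*(-6*√d) = -6*√d*(8 + d² + 2*d))
-46573 + I(-144) = -46573 + 6*√(-144)*(-8 - 1*(-144)² - 2*(-144)) = -46573 + 6*(12*I)*(-8 - 1*20736 + 288) = -46573 + 6*(12*I)*(-8 - 20736 + 288) = -46573 + 6*(12*I)*(-20456) = -46573 - 1472832*I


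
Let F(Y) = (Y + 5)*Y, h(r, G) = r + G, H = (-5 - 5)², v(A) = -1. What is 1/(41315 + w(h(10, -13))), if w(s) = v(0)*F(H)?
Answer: 1/30815 ≈ 3.2452e-5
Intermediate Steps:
H = 100 (H = (-10)² = 100)
h(r, G) = G + r
F(Y) = Y*(5 + Y) (F(Y) = (5 + Y)*Y = Y*(5 + Y))
w(s) = -10500 (w(s) = -100*(5 + 100) = -100*105 = -1*10500 = -10500)
1/(41315 + w(h(10, -13))) = 1/(41315 - 10500) = 1/30815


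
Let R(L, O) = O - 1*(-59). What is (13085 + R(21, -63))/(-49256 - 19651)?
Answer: -127/669 ≈ -0.18984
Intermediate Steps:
R(L, O) = 59 + O (R(L, O) = O + 59 = 59 + O)
(13085 + R(21, -63))/(-49256 - 19651) = (13085 + (59 - 63))/(-49256 - 19651) = (13085 - 4)/(-68907) = 13081*(-1/68907) = -127/669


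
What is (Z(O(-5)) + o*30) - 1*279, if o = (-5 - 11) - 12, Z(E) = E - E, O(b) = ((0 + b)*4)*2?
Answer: -1119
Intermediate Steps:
O(b) = 8*b (O(b) = (b*4)*2 = (4*b)*2 = 8*b)
Z(E) = 0
o = -28 (o = -16 - 12 = -28)
(Z(O(-5)) + o*30) - 1*279 = (0 - 28*30) - 1*279 = (0 - 840) - 279 = -840 - 279 = -1119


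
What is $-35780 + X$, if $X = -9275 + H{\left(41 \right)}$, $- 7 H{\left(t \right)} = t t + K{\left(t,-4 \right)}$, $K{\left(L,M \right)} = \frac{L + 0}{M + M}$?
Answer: $- \frac{2536487}{56} \approx -45294.0$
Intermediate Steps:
$K{\left(L,M \right)} = \frac{L}{2 M}$
$H{\left(t \right)} = - \frac{t^{2}}{7} + \frac{t}{56}$ ($H{\left(t \right)} = - \frac{t t + \frac{t}{2 \left(-4\right)}}{7} = - \frac{t^{2} + \frac{1}{2} t \left(- \frac{1}{4}\right)}{7} = - \frac{t^{2} - \frac{t}{8}}{7} = - \frac{t^{2}}{7} + \frac{t}{56}$)
$X = - \frac{532807}{56}$ ($X = -9275 + \frac{1}{56} \cdot 41 \left(1 - 328\right) = -9275 + \frac{1}{56} \cdot 41 \left(-327\right) = -9275 - \frac{13407}{56} = - \frac{532807}{56} \approx -9514.4$)
$-35780 + X = -35780 - \frac{532807}{56} = - \frac{2536487}{56}$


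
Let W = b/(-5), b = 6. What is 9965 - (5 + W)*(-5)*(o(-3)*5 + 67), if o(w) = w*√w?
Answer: 11238 - 285*I*√3 ≈ 11238.0 - 493.63*I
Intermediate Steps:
o(w) = w^(3/2)
W = -6/5 (W = 6/(-5) = 6*(-⅕) = -6/5 ≈ -1.2000)
9965 - (5 + W)*(-5)*(o(-3)*5 + 67) = 9965 - (5 - 6/5)*(-5)*((-3)^(3/2)*5 + 67) = 9965 - (19/5)*(-5)*(-3*I*√3*5 + 67) = 9965 - (-19)*(-15*I*√3 + 67) = 9965 - (-19)*(67 - 15*I*√3) = 9965 - (-1273 + 285*I*√3) = 9965 + (1273 - 285*I*√3) = 11238 - 285*I*√3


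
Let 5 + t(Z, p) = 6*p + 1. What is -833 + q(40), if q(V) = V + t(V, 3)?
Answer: -779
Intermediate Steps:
t(Z, p) = -4 + 6*p (t(Z, p) = -5 + (6*p + 1) = -5 + (1 + 6*p) = -4 + 6*p)
q(V) = 14 + V (q(V) = V + (-4 + 6*3) = V + (-4 + 18) = V + 14 = 14 + V)
-833 + q(40) = -833 + (14 + 40) = -833 + 54 = -779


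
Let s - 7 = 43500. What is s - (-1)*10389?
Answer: 53896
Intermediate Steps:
s = 43507 (s = 7 + 43500 = 43507)
s - (-1)*10389 = 43507 - (-1)*10389 = 43507 - 1*(-10389) = 43507 + 10389 = 53896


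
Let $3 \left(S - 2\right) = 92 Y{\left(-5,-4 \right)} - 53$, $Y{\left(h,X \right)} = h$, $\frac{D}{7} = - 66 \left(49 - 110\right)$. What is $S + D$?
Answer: $28013$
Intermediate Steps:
$D = 28182$ ($D = 7 \left(- 66 \left(49 - 110\right)\right) = 7 \left(\left(-66\right) \left(-61\right)\right) = 7 \cdot 4026 = 28182$)
$S = -169$ ($S = 2 + \frac{92 \left(-5\right) - 53}{3} = 2 + \frac{-460 - 53}{3} = 2 + \frac{1}{3} \left(-513\right) = 2 - 171 = -169$)
$S + D = -169 + 28182 = 28013$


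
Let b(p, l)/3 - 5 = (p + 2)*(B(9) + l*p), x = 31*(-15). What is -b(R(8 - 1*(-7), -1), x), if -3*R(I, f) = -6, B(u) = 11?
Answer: 11013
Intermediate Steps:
R(I, f) = 2 (R(I, f) = -⅓*(-6) = 2)
x = -465
b(p, l) = 15 + 3*(2 + p)*(11 + l*p) (b(p, l) = 15 + 3*((p + 2)*(11 + l*p)) = 15 + 3*((2 + p)*(11 + l*p)) = 15 + 3*(2 + p)*(11 + l*p))
-b(R(8 - 1*(-7), -1), x) = -(81 + 33*2 + 3*(-465)*2² + 6*(-465)*2) = -(81 + 66 + 3*(-465)*4 - 5580) = -(81 + 66 - 5580 - 5580) = -1*(-11013) = 11013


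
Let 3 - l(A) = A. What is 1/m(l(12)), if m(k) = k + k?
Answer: -1/18 ≈ -0.055556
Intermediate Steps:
l(A) = 3 - A
m(k) = 2*k
1/m(l(12)) = 1/(2*(3 - 1*12)) = 1/(2*(3 - 12)) = 1/(2*(-9)) = 1/(-18) = -1/18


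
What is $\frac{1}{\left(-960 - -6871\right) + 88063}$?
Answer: $\frac{1}{93974} \approx 1.0641 \cdot 10^{-5}$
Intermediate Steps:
$\frac{1}{\left(-960 - -6871\right) + 88063} = \frac{1}{\left(-960 + 6871\right) + 88063} = \frac{1}{5911 + 88063} = \frac{1}{93974}$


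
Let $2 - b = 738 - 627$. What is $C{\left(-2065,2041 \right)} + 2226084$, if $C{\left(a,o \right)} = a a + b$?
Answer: $6490200$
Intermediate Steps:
$b = -109$ ($b = 2 - \left(738 - 627\right) = 2 - 111 = -109$)
$C{\left(a,o \right)} = -109 + a^{2}$ ($C{\left(a,o \right)} = a a - 109 = a^{2} - 109 = -109 + a^{2}$)
$C{\left(-2065,2041 \right)} + 2226084 = \left(-109 + \left(-2065\right)^{2}\right) + 2226084 = \left(-109 + 4264225\right) + 2226084 = 4264116 + 2226084 = 6490200$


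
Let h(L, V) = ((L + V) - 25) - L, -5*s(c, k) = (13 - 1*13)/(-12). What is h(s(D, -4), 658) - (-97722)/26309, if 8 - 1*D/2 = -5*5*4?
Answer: 16751319/26309 ≈ 636.71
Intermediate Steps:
D = 216 (D = 16 - 2*(-5*5)*4 = 16 - (-50)*4 = 16 - 2*(-100) = 16 + 200 = 216)
s(c, k) = 0 (s(c, k) = -(13 - 1*13)/(5*(-12)) = -(13 - 13)*(-1)/(5*12) = -0*(-1)/12 = -⅕*0 = 0)
h(L, V) = -25 + V (h(L, V) = (-25 + L + V) - L = -25 + V)
h(s(D, -4), 658) - (-97722)/26309 = (-25 + 658) - (-97722)/26309 = 633 - (-97722)/26309 = 633 - 1*(-97722/26309) = 633 + 97722/26309 = 16751319/26309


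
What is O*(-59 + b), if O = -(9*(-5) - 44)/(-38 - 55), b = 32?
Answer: 801/31 ≈ 25.839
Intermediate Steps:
O = -89/93 (O = -(-45 - 44)/(-93) = -(-89)*(-1)/93 = -1*89/93 = -89/93 ≈ -0.95699)
O*(-59 + b) = -89*(-59 + 32)/93 = -89/93*(-27) = 801/31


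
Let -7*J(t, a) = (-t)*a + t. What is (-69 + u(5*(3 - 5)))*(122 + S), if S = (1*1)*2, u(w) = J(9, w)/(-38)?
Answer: -1131810/133 ≈ -8509.8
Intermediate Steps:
J(t, a) = -t/7 + a*t/7 (J(t, a) = -((-t)*a + t)/7 = -(-a*t + t)/7 = -(t - a*t)/7 = -t/7 + a*t/7)
u(w) = 9/266 - 9*w/266 (u(w) = ((⅐)*9*(-1 + w))/(-38) = (-9/7 + 9*w/7)*(-1/38) = 9/266 - 9*w/266)
S = 2 (S = 1*2 = 2)
(-69 + u(5*(3 - 5)))*(122 + S) = (-69 + (9/266 - 45*(3 - 5)/266))*(122 + 2) = (-69 + (9/266 - 45*(-2)/266))*124 = (-69 + (9/266 - 9/266*(-10)))*124 = (-69 + (9/266 + 45/133))*124 = (-69 + 99/266)*124 = -18255/266*124 = -1131810/133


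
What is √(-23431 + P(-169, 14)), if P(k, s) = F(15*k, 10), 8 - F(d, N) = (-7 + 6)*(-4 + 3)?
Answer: 8*I*√366 ≈ 153.05*I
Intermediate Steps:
F(d, N) = 7 (F(d, N) = 8 - (-7 + 6)*(-4 + 3) = 8 - (-1)*(-1) = 8 - 1*1 = 8 - 1 = 7)
P(k, s) = 7
√(-23431 + P(-169, 14)) = √(-23431 + 7) = √(-23424) = 8*I*√366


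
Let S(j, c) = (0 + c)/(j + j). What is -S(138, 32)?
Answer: -8/69 ≈ -0.11594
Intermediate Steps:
S(j, c) = c/(2*j) (S(j, c) = c/((2*j)) = c*(1/(2*j)) = c/(2*j))
-S(138, 32) = -32/(2*138) = -1*8/69 = -8/69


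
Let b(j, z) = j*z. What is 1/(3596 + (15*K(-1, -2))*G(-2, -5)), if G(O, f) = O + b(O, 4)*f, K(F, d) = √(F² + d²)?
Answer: 899/2826679 - 285*√5/5653358 ≈ 0.00020532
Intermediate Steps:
G(O, f) = O + 4*O*f (G(O, f) = O + (O*4)*f = O + (4*O)*f = O + 4*O*f)
1/(3596 + (15*K(-1, -2))*G(-2, -5)) = 1/(3596 + (15*√((-1)² + (-2)²))*(-2*(1 + 4*(-5)))) = 1/(3596 + (15*√(1 + 4))*(-2*(1 - 20))) = 1/(3596 + (15*√5)*(-2*(-19))) = 1/(3596 + (15*√5)*38) = 1/(3596 + 570*√5)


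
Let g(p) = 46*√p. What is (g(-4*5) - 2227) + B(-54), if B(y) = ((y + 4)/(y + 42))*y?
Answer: -2452 + 92*I*√5 ≈ -2452.0 + 205.72*I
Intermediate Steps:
B(y) = y*(4 + y)/(42 + y) (B(y) = ((4 + y)/(42 + y))*y = y*(4 + y)/(42 + y))
(g(-4*5) - 2227) + B(-54) = (46*√(-4*5) - 2227) - 54*(4 - 54)/(42 - 54) = (46*√(-20) - 2227) - 54*(-50)/(-12) = (46*(2*I*√5) - 2227) - 54*(-1/12)*(-50) = (92*I*√5 - 2227) - 225 = (-2227 + 92*I*√5) - 225 = -2452 + 92*I*√5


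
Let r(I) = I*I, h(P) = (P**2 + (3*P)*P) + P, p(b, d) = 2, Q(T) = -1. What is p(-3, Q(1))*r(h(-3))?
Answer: 2178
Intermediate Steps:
h(P) = P + 4*P**2 (h(P) = (P**2 + 3*P**2) + P = 4*P**2 + P = P + 4*P**2)
r(I) = I**2
p(-3, Q(1))*r(h(-3)) = 2*(-3*(1 + 4*(-3)))**2 = 2*(-3*(1 - 12))**2 = 2*(-3*(-11))**2 = 2*33**2 = 2*1089 = 2178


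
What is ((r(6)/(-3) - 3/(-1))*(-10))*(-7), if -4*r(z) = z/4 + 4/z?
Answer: 8015/36 ≈ 222.64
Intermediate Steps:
r(z) = -1/z - z/16 (r(z) = -(z/4 + 4/z)/4 = -(4/z + z/4)/4 = -1/z - z/16)
((r(6)/(-3) - 3/(-1))*(-10))*(-7) = (((-1/6 - 1/16*6)/(-3) - 3/(-1))*(-10))*(-7) = (((-1*⅙ - 3/8)*(-⅓) - 3*(-1))*(-10))*(-7) = (((-⅙ - 3/8)*(-⅓) + 3)*(-10))*(-7) = ((-13/24*(-⅓) + 3)*(-10))*(-7) = ((13/72 + 3)*(-10))*(-7) = ((229/72)*(-10))*(-7) = -1145/36*(-7) = 8015/36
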